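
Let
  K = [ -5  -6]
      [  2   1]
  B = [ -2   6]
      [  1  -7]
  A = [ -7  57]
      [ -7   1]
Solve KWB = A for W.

Isolating W: multiply by K⁻¹ from the left and B⁻¹ from the right, so W = K⁻¹AB⁻¹.
K has determinant 7; K⁻¹ = [[1/7, 6/7], [-2/7, -5/7]].
det B = 8; the adjugate gives B⁻¹ = [[-7/8, -3/4], [-1/8, -1/4]].
K⁻¹A = [[-7, 9], [7, -17]].
W = (K⁻¹A)B⁻¹ = [[5, 3], [-4, -1]].

W = [[5, 3], [-4, -1]]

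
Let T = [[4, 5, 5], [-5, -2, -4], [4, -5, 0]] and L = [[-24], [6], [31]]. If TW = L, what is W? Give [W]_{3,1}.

Left-multiplying both sides by T⁻¹ gives W = T⁻¹L.
det T = 5; the adjugate gives T⁻¹ = [[-4, -5, -2], [-16/5, -4, -9/5], [33/5, 8, 17/5]].
W = T⁻¹L = [[-4, -5, -2], [-16/5, -4, -9/5], [33/5, 8, 17/5]] · [[-24], [6], [31]] = [[4], [-3], [-5]].

-5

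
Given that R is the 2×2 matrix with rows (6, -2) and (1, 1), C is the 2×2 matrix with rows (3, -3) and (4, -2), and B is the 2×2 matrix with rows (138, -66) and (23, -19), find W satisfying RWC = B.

W = [[1, 5], [4, -3]]

Left-multiply by R⁻¹ and right-multiply by C⁻¹: W = R⁻¹BC⁻¹.
det R = 8; the adjugate gives R⁻¹ = [[1/8, 1/4], [-1/8, 3/4]].
det C = 6; the adjugate gives C⁻¹ = [[-1/3, 1/2], [-2/3, 1/2]].
R⁻¹B = [[23, -13], [0, -6]].
W = (R⁻¹B)C⁻¹ = [[1, 5], [4, -3]].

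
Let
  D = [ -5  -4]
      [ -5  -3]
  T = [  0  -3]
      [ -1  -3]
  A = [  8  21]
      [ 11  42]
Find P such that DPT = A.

Left-multiply by D⁻¹ and right-multiply by T⁻¹: P = D⁻¹AT⁻¹.
D has determinant -5; D⁻¹ = [[3/5, -4/5], [-1, 1]].
T has determinant -3; T⁻¹ = [[1, -1], [-1/3, 0]].
D⁻¹A = [[-4, -21], [3, 21]].
P = (D⁻¹A)T⁻¹ = [[3, 4], [-4, -3]].

P = [[3, 4], [-4, -3]]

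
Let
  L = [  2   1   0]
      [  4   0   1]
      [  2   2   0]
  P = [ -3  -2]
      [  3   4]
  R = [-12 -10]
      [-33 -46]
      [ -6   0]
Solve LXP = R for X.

Isolating X: multiply by L⁻¹ from the left and P⁻¹ from the right, so X = L⁻¹RP⁻¹.
det L = -2, so L⁻¹ = [[1, 0, -1/2], [-1, 0, 1], [-4, 1, 2]].
det P = -6, so P⁻¹ = [[-2/3, -1/3], [1/2, 1/2]].
L⁻¹R = [[-9, -10], [6, 10], [3, -6]].
X = (L⁻¹R)P⁻¹ = [[1, -2], [1, 3], [-5, -4]].

X = [[1, -2], [1, 3], [-5, -4]]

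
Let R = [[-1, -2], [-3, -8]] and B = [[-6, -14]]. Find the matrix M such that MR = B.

M = [[3, 1]]

Right-multiplying both sides by R⁻¹ gives M = BR⁻¹.
det R = 2, so R⁻¹ = [[-4, 1], [3/2, -1/2]].
M = BR⁻¹ = [[-6, -14]] · [[-4, 1], [3/2, -1/2]] = [[3, 1]].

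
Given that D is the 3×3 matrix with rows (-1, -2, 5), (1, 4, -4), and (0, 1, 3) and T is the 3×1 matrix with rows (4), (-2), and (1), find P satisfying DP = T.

Left-multiplying both sides by D⁻¹ gives P = D⁻¹T.
det D = -5; the adjugate gives D⁻¹ = [[-16/5, -11/5, 12/5], [3/5, 3/5, -1/5], [-1/5, -1/5, 2/5]].
P = D⁻¹T = [[-16/5, -11/5, 12/5], [3/5, 3/5, -1/5], [-1/5, -1/5, 2/5]] · [[4], [-2], [1]] = [[-6], [1], [0]].

P = [[-6], [1], [0]]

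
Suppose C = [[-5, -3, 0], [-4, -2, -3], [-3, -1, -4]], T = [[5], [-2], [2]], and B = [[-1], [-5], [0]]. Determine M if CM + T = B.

M = [[3], [-3], [-1]]

CM = B − T = [[-6], [-3], [-2]].
Since C multiplies M on the left, M = C⁻¹(B − T).
det C = -4, so C⁻¹ = [[-5/4, 3, -9/4], [7/4, -5, 15/4], [1/2, -1, 1/2]].
M = C⁻¹(B − T) = [[3], [-3], [-1]].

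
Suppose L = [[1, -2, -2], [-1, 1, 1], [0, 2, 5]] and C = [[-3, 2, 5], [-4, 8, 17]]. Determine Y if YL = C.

Y = [[3, 6, 1], [2, 6, 3]]

Since L sits to the right of Y, Y = CL⁻¹.
L has determinant -3; L⁻¹ = [[-1, -2, 0], [-5/3, -5/3, -1/3], [2/3, 2/3, 1/3]].
Y = CL⁻¹ = [[-3, 2, 5], [-4, 8, 17]] · [[-1, -2, 0], [-5/3, -5/3, -1/3], [2/3, 2/3, 1/3]] = [[3, 6, 1], [2, 6, 3]].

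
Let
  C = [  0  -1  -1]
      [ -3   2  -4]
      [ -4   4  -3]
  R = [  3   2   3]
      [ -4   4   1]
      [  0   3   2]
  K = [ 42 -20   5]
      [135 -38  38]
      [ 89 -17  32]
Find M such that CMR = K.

M = [[3, 3, -2], [3, 4, -3], [-5, 5, -1]]

Isolating M: multiply by C⁻¹ from the left and R⁻¹ from the right, so M = C⁻¹KR⁻¹.
det C = -3, so C⁻¹ = [[-10/3, 7/3, -2], [-7/3, 4/3, -1], [4/3, -4/3, 1]].
R has determinant -5; R⁻¹ = [[-1, -1, 2], [-8/5, -6/5, 3], [12/5, 9/5, -4]].
C⁻¹K = [[-3, 12, 8], [-7, 13, 7], [-35, 7, -12]].
M = (C⁻¹K)R⁻¹ = [[3, 3, -2], [3, 4, -3], [-5, 5, -1]].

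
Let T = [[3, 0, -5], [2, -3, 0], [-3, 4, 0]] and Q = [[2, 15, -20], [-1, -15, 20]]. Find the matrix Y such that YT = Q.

Y = [[4, -5, 0], [-4, 1, -3]]

T is on the right of Y, so right-multiply by T⁻¹: Y = QT⁻¹.
det T = 5, so T⁻¹ = [[0, -4, -3], [0, -3, -2], [-1/5, -12/5, -9/5]].
Y = QT⁻¹ = [[2, 15, -20], [-1, -15, 20]] · [[0, -4, -3], [0, -3, -2], [-1/5, -12/5, -9/5]] = [[4, -5, 0], [-4, 1, -3]].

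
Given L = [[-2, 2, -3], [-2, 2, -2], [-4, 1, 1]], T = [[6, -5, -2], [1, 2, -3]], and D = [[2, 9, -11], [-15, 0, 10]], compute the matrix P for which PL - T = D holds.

PL = D + T = [[8, 4, -13], [-14, 2, 7]].
Right-multiplying both sides by L⁻¹ gives P = (D + T)L⁻¹.
det L = -6; the adjugate gives L⁻¹ = [[-2/3, 5/6, -1/3], [-5/3, 7/3, -1/3], [-1, 1, 0]].
P = (D + T)L⁻¹ = [[1, 3, -4], [-1, 0, 4]].

P = [[1, 3, -4], [-1, 0, 4]]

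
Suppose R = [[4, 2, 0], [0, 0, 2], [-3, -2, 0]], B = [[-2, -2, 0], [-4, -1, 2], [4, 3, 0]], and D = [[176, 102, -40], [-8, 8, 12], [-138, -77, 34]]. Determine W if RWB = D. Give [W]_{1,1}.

Isolating W: multiply by R⁻¹ from the left and B⁻¹ from the right, so W = R⁻¹DB⁻¹.
det R = 4; the adjugate gives R⁻¹ = [[1, 0, 1], [-3/2, 0, -2], [0, 1/2, 0]].
det B = -4, so B⁻¹ = [[3/2, 0, 1], [-2, 0, -1], [2, 1/2, 3/2]].
R⁻¹D = [[38, 25, -6], [12, 1, -8], [-4, 4, 6]].
W = (R⁻¹D)B⁻¹ = [[-5, -3, 4], [0, -4, -1], [-2, 3, 1]].

-5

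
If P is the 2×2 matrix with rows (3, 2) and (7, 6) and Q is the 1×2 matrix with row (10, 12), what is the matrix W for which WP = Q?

P is on the right of W, so right-multiply by P⁻¹: W = QP⁻¹.
det P = 4, so P⁻¹ = [[3/2, -1/2], [-7/4, 3/4]].
W = QP⁻¹ = [[10, 12]] · [[3/2, -1/2], [-7/4, 3/4]] = [[-6, 4]].

W = [[-6, 4]]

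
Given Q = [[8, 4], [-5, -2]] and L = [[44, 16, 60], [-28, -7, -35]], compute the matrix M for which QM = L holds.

M = [[6, -1, 5], [-1, 6, 5]]

Q is on the left of M, so left-multiply by Q⁻¹: M = Q⁻¹L.
det Q = 4, so Q⁻¹ = [[-1/2, -1], [5/4, 2]].
M = Q⁻¹L = [[-1/2, -1], [5/4, 2]] · [[44, 16, 60], [-28, -7, -35]] = [[6, -1, 5], [-1, 6, 5]].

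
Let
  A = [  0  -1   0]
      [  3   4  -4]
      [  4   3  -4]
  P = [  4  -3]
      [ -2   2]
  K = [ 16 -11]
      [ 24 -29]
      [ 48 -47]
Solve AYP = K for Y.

Y = [[1, -2], [-5, -2], [-3, 2]]

Left-multiply by A⁻¹ and right-multiply by P⁻¹: Y = A⁻¹KP⁻¹.
det A = 4; the adjugate gives A⁻¹ = [[-1, -1, 1], [-1, 0, 0], [-7/4, -1, 3/4]].
det P = 2; the adjugate gives P⁻¹ = [[1, 3/2], [1, 2]].
A⁻¹K = [[8, -7], [-16, 11], [-16, 13]].
Y = (A⁻¹K)P⁻¹ = [[1, -2], [-5, -2], [-3, 2]].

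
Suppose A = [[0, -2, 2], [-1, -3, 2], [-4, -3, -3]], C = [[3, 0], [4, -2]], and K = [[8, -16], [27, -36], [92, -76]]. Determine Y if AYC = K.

Y = [[5, -5], [2, -5], [-2, -1]]

Isolating Y: multiply by A⁻¹ from the left and C⁻¹ from the right, so Y = A⁻¹KC⁻¹.
A has determinant 4; A⁻¹ = [[15/4, -3, 1/2], [-11/4, 2, -1/2], [-9/4, 2, -1/2]].
C has determinant -6; C⁻¹ = [[1/3, 0], [2/3, -1/2]].
A⁻¹K = [[-5, 10], [-14, 10], [-10, 2]].
Y = (A⁻¹K)C⁻¹ = [[5, -5], [2, -5], [-2, -1]].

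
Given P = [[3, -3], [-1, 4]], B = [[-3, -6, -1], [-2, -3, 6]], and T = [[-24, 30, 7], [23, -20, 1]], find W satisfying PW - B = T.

PW = T + B = [[-27, 24, 6], [21, -23, 7]].
Since P multiplies W on the left, W = P⁻¹(T + B).
det P = 9; the adjugate gives P⁻¹ = [[4/9, 1/3], [1/9, 1/3]].
W = P⁻¹(T + B) = [[-5, 3, 5], [4, -5, 3]].

W = [[-5, 3, 5], [4, -5, 3]]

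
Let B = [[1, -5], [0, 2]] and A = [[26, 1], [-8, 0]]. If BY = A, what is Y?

Y = [[6, 1], [-4, 0]]

Left-multiplying both sides by B⁻¹ gives Y = B⁻¹A.
det B = 2, so B⁻¹ = [[1, 5/2], [0, 1/2]].
Y = B⁻¹A = [[1, 5/2], [0, 1/2]] · [[26, 1], [-8, 0]] = [[6, 1], [-4, 0]].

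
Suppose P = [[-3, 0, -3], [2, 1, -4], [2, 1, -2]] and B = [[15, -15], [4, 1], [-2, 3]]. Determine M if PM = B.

M = [[-2, 4], [-4, -3], [-3, 1]]

Since P multiplies M on the left, M = P⁻¹B.
P has determinant -6; P⁻¹ = [[-1/3, 1/2, -1/2], [2/3, -2, 3], [0, -1/2, 1/2]].
M = P⁻¹B = [[-1/3, 1/2, -1/2], [2/3, -2, 3], [0, -1/2, 1/2]] · [[15, -15], [4, 1], [-2, 3]] = [[-2, 4], [-4, -3], [-3, 1]].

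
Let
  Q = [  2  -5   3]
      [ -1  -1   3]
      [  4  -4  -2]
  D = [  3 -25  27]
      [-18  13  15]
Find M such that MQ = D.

Right-multiplying both sides by Q⁻¹ gives M = DQ⁻¹.
det Q = 2; the adjugate gives Q⁻¹ = [[7, -11, -6], [5, -8, -9/2], [4, -6, -7/2]].
M = DQ⁻¹ = [[3, -25, 27], [-18, 13, 15]] · [[7, -11, -6], [5, -8, -9/2], [4, -6, -7/2]] = [[4, 5, 0], [-1, 4, -3]].

M = [[4, 5, 0], [-1, 4, -3]]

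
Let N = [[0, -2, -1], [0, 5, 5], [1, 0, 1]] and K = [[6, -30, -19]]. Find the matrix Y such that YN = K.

Y = [[5, -4, 6]]

Since N sits to the right of Y, Y = KN⁻¹.
det N = -5, so N⁻¹ = [[-1, -2/5, 1], [-1, -1/5, 0], [1, 2/5, 0]].
Y = KN⁻¹ = [[6, -30, -19]] · [[-1, -2/5, 1], [-1, -1/5, 0], [1, 2/5, 0]] = [[5, -4, 6]].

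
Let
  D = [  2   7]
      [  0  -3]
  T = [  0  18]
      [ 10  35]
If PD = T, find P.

D is on the right of P, so right-multiply by D⁻¹: P = TD⁻¹.
det D = -6, so D⁻¹ = [[1/2, 7/6], [0, -1/3]].
P = TD⁻¹ = [[0, 18], [10, 35]] · [[1/2, 7/6], [0, -1/3]] = [[0, -6], [5, 0]].

P = [[0, -6], [5, 0]]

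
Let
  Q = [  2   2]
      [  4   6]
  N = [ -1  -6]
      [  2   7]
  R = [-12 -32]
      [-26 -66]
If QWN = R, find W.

W = [[-1, -3], [-1, -1]]

W = Q⁻¹RN⁻¹ (apply Q⁻¹ on the left and N⁻¹ on the right).
Q has determinant 4; Q⁻¹ = [[3/2, -1/2], [-1, 1/2]].
det N = 5, so N⁻¹ = [[7/5, 6/5], [-2/5, -1/5]].
Q⁻¹R = [[-5, -15], [-1, -1]].
W = (Q⁻¹R)N⁻¹ = [[-1, -3], [-1, -1]].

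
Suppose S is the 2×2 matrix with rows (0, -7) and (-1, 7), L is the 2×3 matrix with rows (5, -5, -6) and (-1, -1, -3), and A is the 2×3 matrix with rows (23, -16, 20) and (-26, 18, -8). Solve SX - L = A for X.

SX = A + L = [[28, -21, 14], [-27, 17, -11]].
S is on the left of X, so left-multiply by S⁻¹: X = S⁻¹(A + L).
S has determinant -7; S⁻¹ = [[-1, -1], [-1/7, 0]].
X = S⁻¹(A + L) = [[-1, 4, -3], [-4, 3, -2]].

X = [[-1, 4, -3], [-4, 3, -2]]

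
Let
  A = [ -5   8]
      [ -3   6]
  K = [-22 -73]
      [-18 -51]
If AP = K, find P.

Since A multiplies P on the left, P = A⁻¹K.
A has determinant -6; A⁻¹ = [[-1, 4/3], [-1/2, 5/6]].
P = A⁻¹K = [[-1, 4/3], [-1/2, 5/6]] · [[-22, -73], [-18, -51]] = [[-2, 5], [-4, -6]].

P = [[-2, 5], [-4, -6]]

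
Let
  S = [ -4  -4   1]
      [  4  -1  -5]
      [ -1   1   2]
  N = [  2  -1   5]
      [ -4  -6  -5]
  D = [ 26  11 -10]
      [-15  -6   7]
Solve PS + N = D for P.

PS = D − N = [[24, 12, -15], [-11, 0, 12]].
Since S sits to the right of P, P = (D − N)S⁻¹.
S has determinant 3; S⁻¹ = [[1, 3, 7], [-1, -7/3, -16/3], [1, 8/3, 20/3]].
P = (D − N)S⁻¹ = [[-3, 4, 4], [1, -1, 3]].

P = [[-3, 4, 4], [1, -1, 3]]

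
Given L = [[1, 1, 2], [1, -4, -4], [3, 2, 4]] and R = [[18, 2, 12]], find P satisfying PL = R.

P = [[-2, 2, 6]]

Since L sits to the right of P, P = RL⁻¹.
det L = 4, so L⁻¹ = [[-2, 0, 1], [-4, -1/2, 3/2], [7/2, 1/4, -5/4]].
P = RL⁻¹ = [[18, 2, 12]] · [[-2, 0, 1], [-4, -1/2, 3/2], [7/2, 1/4, -5/4]] = [[-2, 2, 6]].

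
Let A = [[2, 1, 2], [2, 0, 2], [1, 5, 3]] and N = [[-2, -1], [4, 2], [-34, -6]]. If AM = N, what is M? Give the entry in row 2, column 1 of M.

A is on the left of M, so left-multiply by A⁻¹: M = A⁻¹N.
det A = -4; the adjugate gives A⁻¹ = [[5/2, -7/4, -1/2], [1, -1, 0], [-5/2, 9/4, 1/2]].
M = A⁻¹N = [[5/2, -7/4, -1/2], [1, -1, 0], [-5/2, 9/4, 1/2]] · [[-2, -1], [4, 2], [-34, -6]] = [[5, -3], [-6, -3], [-3, 4]].

-6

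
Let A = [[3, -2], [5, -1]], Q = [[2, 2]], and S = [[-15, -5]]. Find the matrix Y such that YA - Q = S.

Y = [[4, -5]]

YA = S + Q = [[-13, -3]].
A is on the right of Y, so right-multiply by A⁻¹: Y = (S + Q)A⁻¹.
det A = 7; the adjugate gives A⁻¹ = [[-1/7, 2/7], [-5/7, 3/7]].
Y = (S + Q)A⁻¹ = [[4, -5]].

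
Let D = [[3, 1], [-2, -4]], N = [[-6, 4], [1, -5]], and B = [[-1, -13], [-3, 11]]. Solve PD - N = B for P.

PD = B + N = [[-7, -9], [-2, 6]].
D is on the right of P, so right-multiply by D⁻¹: P = (B + N)D⁻¹.
det D = -10, so D⁻¹ = [[2/5, 1/10], [-1/5, -3/10]].
P = (B + N)D⁻¹ = [[-1, 2], [-2, -2]].

P = [[-1, 2], [-2, -2]]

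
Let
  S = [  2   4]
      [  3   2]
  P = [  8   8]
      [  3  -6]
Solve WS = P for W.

Right-multiplying both sides by S⁻¹ gives W = PS⁻¹.
S has determinant -8; S⁻¹ = [[-1/4, 1/2], [3/8, -1/4]].
W = PS⁻¹ = [[8, 8], [3, -6]] · [[-1/4, 1/2], [3/8, -1/4]] = [[1, 2], [-3, 3]].

W = [[1, 2], [-3, 3]]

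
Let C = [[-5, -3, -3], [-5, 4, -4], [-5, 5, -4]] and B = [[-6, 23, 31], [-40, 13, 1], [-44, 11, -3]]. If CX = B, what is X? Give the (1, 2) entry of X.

Since C multiplies X on the left, X = C⁻¹B.
C has determinant -5; C⁻¹ = [[-4/5, 27/5, -24/5], [0, -1, 1], [1, -8, 7]].
X = C⁻¹B = [[-4/5, 27/5, -24/5], [0, -1, 1], [1, -8, 7]] · [[-6, 23, 31], [-40, 13, 1], [-44, 11, -3]] = [[0, -1, -5], [-4, -2, -4], [6, -4, 2]].

-1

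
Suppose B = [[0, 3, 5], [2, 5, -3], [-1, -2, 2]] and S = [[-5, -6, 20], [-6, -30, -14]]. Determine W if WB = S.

W = [[3, -5, -5], [-4, -6, -6]]

Since B sits to the right of W, W = SB⁻¹.
B has determinant 2; B⁻¹ = [[2, -8, -17], [-1/2, 5/2, 5], [1/2, -3/2, -3]].
W = SB⁻¹ = [[-5, -6, 20], [-6, -30, -14]] · [[2, -8, -17], [-1/2, 5/2, 5], [1/2, -3/2, -3]] = [[3, -5, -5], [-4, -6, -6]].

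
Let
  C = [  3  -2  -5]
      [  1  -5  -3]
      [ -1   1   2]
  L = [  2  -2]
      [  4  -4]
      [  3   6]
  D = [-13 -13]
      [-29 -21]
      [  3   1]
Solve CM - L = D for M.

CM = D + L = [[-11, -15], [-25, -25], [6, 7]].
Left-multiplying both sides by C⁻¹ gives M = C⁻¹(D + L).
det C = -3; the adjugate gives C⁻¹ = [[7/3, 1/3, 19/3], [-1/3, -1/3, -4/3], [4/3, 1/3, 13/3]].
M = C⁻¹(D + L) = [[4, 1], [4, 4], [3, 2]].

M = [[4, 1], [4, 4], [3, 2]]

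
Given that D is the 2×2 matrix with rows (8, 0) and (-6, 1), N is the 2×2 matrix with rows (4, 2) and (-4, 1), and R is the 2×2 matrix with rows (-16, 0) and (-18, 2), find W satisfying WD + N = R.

WD = R − N = [[-20, -2], [-14, 1]].
D is on the right of W, so right-multiply by D⁻¹: W = (R − N)D⁻¹.
det D = 8, so D⁻¹ = [[1/8, 0], [3/4, 1]].
W = (R − N)D⁻¹ = [[-4, -2], [-1, 1]].

W = [[-4, -2], [-1, 1]]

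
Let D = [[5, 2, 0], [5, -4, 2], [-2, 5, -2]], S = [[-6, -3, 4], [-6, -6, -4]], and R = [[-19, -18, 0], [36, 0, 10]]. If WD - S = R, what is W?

W = [[-4, -3, -5], [3, 3, 0]]

WD = R + S = [[-25, -21, 4], [30, -6, 6]].
D is on the right of W, so right-multiply by D⁻¹: W = (R + S)D⁻¹.
D has determinant 2; D⁻¹ = [[-1, 2, 2], [3, -5, -5], [17/2, -29/2, -15]].
W = (R + S)D⁻¹ = [[-4, -3, -5], [3, 3, 0]].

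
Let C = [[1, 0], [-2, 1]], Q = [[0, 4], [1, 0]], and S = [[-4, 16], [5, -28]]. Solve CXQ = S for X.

Isolating X: multiply by C⁻¹ from the left and Q⁻¹ from the right, so X = C⁻¹SQ⁻¹.
det C = 1; the adjugate gives C⁻¹ = [[1, 0], [2, 1]].
Q has determinant -4; Q⁻¹ = [[0, 1], [1/4, 0]].
C⁻¹S = [[-4, 16], [-3, 4]].
X = (C⁻¹S)Q⁻¹ = [[4, -4], [1, -3]].

X = [[4, -4], [1, -3]]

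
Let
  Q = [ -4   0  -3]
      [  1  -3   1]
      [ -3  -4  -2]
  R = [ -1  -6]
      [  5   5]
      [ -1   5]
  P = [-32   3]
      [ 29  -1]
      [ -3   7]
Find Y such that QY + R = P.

QY = P − R = [[-31, 9], [24, -6], [-2, 2]].
Q is on the left of Y, so left-multiply by Q⁻¹: Y = Q⁻¹(P − R).
Q has determinant -1; Q⁻¹ = [[-10, -12, 9], [1, 1, -1], [13, 16, -12]].
Y = Q⁻¹(P − R) = [[4, 0], [-5, 1], [5, -3]].

Y = [[4, 0], [-5, 1], [5, -3]]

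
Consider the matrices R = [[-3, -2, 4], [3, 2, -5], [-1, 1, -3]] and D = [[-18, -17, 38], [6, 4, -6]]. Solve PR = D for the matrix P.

P = [[6, -1, -3], [-4, -2, 0]]

Right-multiplying both sides by R⁻¹ gives P = DR⁻¹.
R has determinant -5; R⁻¹ = [[1/5, 2/5, -2/5], [-14/5, -13/5, 3/5], [-1, -1, 0]].
P = DR⁻¹ = [[-18, -17, 38], [6, 4, -6]] · [[1/5, 2/5, -2/5], [-14/5, -13/5, 3/5], [-1, -1, 0]] = [[6, -1, -3], [-4, -2, 0]].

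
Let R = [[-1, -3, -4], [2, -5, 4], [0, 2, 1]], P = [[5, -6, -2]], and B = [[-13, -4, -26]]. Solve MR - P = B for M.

MR = B + P = [[-8, -10, -28]].
R is on the right of M, so right-multiply by R⁻¹: M = (B + P)R⁻¹.
det R = 3, so R⁻¹ = [[-13/3, -5/3, -32/3], [-2/3, -1/3, -4/3], [4/3, 2/3, 11/3]].
M = (B + P)R⁻¹ = [[4, -2, -4]].

M = [[4, -2, -4]]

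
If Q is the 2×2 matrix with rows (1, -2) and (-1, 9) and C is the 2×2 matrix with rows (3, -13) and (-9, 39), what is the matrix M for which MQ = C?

M = [[2, -1], [-6, 3]]

Since Q sits to the right of M, M = CQ⁻¹.
det Q = 7; the adjugate gives Q⁻¹ = [[9/7, 2/7], [1/7, 1/7]].
M = CQ⁻¹ = [[3, -13], [-9, 39]] · [[9/7, 2/7], [1/7, 1/7]] = [[2, -1], [-6, 3]].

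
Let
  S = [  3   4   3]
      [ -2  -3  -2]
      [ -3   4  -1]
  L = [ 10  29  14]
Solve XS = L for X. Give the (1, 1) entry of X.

6

Since S sits to the right of X, X = LS⁻¹.
S has determinant -2; S⁻¹ = [[-11/2, -8, -1/2], [-2, -3, 0], [17/2, 12, 1/2]].
X = LS⁻¹ = [[10, 29, 14]] · [[-11/2, -8, -1/2], [-2, -3, 0], [17/2, 12, 1/2]] = [[6, 1, 2]].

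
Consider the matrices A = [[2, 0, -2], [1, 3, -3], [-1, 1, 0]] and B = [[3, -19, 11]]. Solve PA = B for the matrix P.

A is on the right of P, so right-multiply by A⁻¹: P = BA⁻¹.
det A = -2; the adjugate gives A⁻¹ = [[-3/2, 1, -3], [-3/2, 1, -2], [-2, 1, -3]].
P = BA⁻¹ = [[3, -19, 11]] · [[-3/2, 1, -3], [-3/2, 1, -2], [-2, 1, -3]] = [[2, -5, -4]].

P = [[2, -5, -4]]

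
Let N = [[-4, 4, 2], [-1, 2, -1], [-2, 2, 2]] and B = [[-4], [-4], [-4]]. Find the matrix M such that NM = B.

N is on the left of M, so left-multiply by N⁻¹: M = N⁻¹B.
N has determinant -4; N⁻¹ = [[-3/2, 1, 2], [-1, 1, 3/2], [-1/2, 0, 1]].
M = N⁻¹B = [[-3/2, 1, 2], [-1, 1, 3/2], [-1/2, 0, 1]] · [[-4], [-4], [-4]] = [[-6], [-6], [-2]].

M = [[-6], [-6], [-2]]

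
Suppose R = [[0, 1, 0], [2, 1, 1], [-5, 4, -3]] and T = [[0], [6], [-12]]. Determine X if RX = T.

Since R multiplies X on the left, X = R⁻¹T.
R has determinant 1; R⁻¹ = [[-7, 3, 1], [1, 0, 0], [13, -5, -2]].
X = R⁻¹T = [[-7, 3, 1], [1, 0, 0], [13, -5, -2]] · [[0], [6], [-12]] = [[6], [0], [-6]].

X = [[6], [0], [-6]]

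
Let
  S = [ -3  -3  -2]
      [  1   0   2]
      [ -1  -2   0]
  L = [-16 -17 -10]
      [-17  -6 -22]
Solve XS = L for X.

X = [[5, 0, 1], [6, -5, -6]]

Since S sits to the right of X, X = LS⁻¹.
det S = -2; the adjugate gives S⁻¹ = [[-2, -2, 3], [1, 1, -2], [1, 3/2, -3/2]].
X = LS⁻¹ = [[-16, -17, -10], [-17, -6, -22]] · [[-2, -2, 3], [1, 1, -2], [1, 3/2, -3/2]] = [[5, 0, 1], [6, -5, -6]].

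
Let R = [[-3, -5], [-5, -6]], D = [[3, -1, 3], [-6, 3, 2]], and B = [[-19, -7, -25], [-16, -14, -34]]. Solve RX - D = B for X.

RX = B + D = [[-16, -8, -22], [-22, -11, -32]].
Since R multiplies X on the left, X = R⁻¹(B + D).
det R = -7; the adjugate gives R⁻¹ = [[6/7, -5/7], [-5/7, 3/7]].
X = R⁻¹(B + D) = [[2, 1, 4], [2, 1, 2]].

X = [[2, 1, 4], [2, 1, 2]]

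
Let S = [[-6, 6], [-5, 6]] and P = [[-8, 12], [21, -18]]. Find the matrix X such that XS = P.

Right-multiplying both sides by S⁻¹ gives X = PS⁻¹.
S has determinant -6; S⁻¹ = [[-1, 1], [-5/6, 1]].
X = PS⁻¹ = [[-8, 12], [21, -18]] · [[-1, 1], [-5/6, 1]] = [[-2, 4], [-6, 3]].

X = [[-2, 4], [-6, 3]]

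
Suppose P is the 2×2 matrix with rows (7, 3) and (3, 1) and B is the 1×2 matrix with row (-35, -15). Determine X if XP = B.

P is on the right of X, so right-multiply by P⁻¹: X = BP⁻¹.
det P = -2; the adjugate gives P⁻¹ = [[-1/2, 3/2], [3/2, -7/2]].
X = BP⁻¹ = [[-35, -15]] · [[-1/2, 3/2], [3/2, -7/2]] = [[-5, 0]].

X = [[-5, 0]]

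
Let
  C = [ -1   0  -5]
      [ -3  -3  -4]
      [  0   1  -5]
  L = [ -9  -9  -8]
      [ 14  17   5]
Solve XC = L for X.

X = [[3, 2, -3], [1, -5, 2]]

Right-multiplying both sides by C⁻¹ gives X = LC⁻¹.
C has determinant -4; C⁻¹ = [[-19/4, 5/4, 15/4], [15/4, -5/4, -11/4], [3/4, -1/4, -3/4]].
X = LC⁻¹ = [[-9, -9, -8], [14, 17, 5]] · [[-19/4, 5/4, 15/4], [15/4, -5/4, -11/4], [3/4, -1/4, -3/4]] = [[3, 2, -3], [1, -5, 2]].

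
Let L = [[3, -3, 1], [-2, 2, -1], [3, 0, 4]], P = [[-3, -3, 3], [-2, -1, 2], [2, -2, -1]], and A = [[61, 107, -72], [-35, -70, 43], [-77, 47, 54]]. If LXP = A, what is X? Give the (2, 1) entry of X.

X = L⁻¹AP⁻¹ (apply L⁻¹ on the left and P⁻¹ on the right).
L has determinant 3; L⁻¹ = [[8/3, 4, 1/3], [5/3, 3, 1/3], [-2, -3, 0]].
det P = -3; the adjugate gives P⁻¹ = [[-5/3, 3, 1], [-2/3, 1, 0], [-2, 4, 1]].
L⁻¹A = [[-3, 21, -2], [-29, -16, 27], [-17, -4, 15]].
X = (L⁻¹A)P⁻¹ = [[-5, 4, -5], [5, 5, -2], [1, 5, -2]].

5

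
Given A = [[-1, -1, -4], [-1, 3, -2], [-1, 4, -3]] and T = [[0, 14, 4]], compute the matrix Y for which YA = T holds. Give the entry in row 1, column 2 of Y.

1

A is on the right of Y, so right-multiply by A⁻¹: Y = TA⁻¹.
det A = 6; the adjugate gives A⁻¹ = [[-1/6, -19/6, 7/3], [-1/6, -1/6, 1/3], [-1/6, 5/6, -2/3]].
Y = TA⁻¹ = [[0, 14, 4]] · [[-1/6, -19/6, 7/3], [-1/6, -1/6, 1/3], [-1/6, 5/6, -2/3]] = [[-3, 1, 2]].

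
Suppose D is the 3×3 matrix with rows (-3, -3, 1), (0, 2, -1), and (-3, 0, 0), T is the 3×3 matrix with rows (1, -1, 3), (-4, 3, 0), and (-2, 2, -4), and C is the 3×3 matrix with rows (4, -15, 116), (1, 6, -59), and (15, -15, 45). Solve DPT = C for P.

Left-multiply by D⁻¹ and right-multiply by T⁻¹: P = D⁻¹CT⁻¹.
det D = -3, so D⁻¹ = [[0, 0, -1/3], [-1, -1, 1], [-2, -3, 2]].
det T = -2; the adjugate gives T⁻¹ = [[6, -1, 9/2], [8, -1, 6], [1, 0, 1/2]].
D⁻¹C = [[-5, 5, -15], [10, -6, -12], [19, -18, 35]].
P = (D⁻¹C)T⁻¹ = [[-5, 0, 0], [0, -4, 3], [5, -1, -5]].

P = [[-5, 0, 0], [0, -4, 3], [5, -1, -5]]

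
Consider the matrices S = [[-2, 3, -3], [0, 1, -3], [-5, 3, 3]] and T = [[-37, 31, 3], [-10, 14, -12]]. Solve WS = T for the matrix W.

W = [[6, -2, 5], [5, -1, 0]]

Right-multiplying both sides by S⁻¹ gives W = TS⁻¹.
S has determinant 6; S⁻¹ = [[2, -3, -1], [5/2, -7/2, -1], [5/6, -3/2, -1/3]].
W = TS⁻¹ = [[-37, 31, 3], [-10, 14, -12]] · [[2, -3, -1], [5/2, -7/2, -1], [5/6, -3/2, -1/3]] = [[6, -2, 5], [5, -1, 0]].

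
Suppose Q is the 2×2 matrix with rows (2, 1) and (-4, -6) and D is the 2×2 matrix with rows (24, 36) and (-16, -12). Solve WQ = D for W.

W = [[0, -6], [-6, 1]]

Q is on the right of W, so right-multiply by Q⁻¹: W = DQ⁻¹.
det Q = -8; the adjugate gives Q⁻¹ = [[3/4, 1/8], [-1/2, -1/4]].
W = DQ⁻¹ = [[24, 36], [-16, -12]] · [[3/4, 1/8], [-1/2, -1/4]] = [[0, -6], [-6, 1]].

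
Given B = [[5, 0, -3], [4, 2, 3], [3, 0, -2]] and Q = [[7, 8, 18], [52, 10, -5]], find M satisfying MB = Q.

B is on the right of M, so right-multiply by B⁻¹: M = QB⁻¹.
B has determinant -2; B⁻¹ = [[2, 0, -3], [-17/2, 1/2, 27/2], [3, 0, -5]].
M = QB⁻¹ = [[7, 8, 18], [52, 10, -5]] · [[2, 0, -3], [-17/2, 1/2, 27/2], [3, 0, -5]] = [[0, 4, -3], [4, 5, 4]].

M = [[0, 4, -3], [4, 5, 4]]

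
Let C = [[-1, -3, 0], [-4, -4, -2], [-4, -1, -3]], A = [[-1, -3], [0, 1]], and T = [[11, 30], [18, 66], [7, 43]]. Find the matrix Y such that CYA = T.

Left-multiply by C⁻¹ and right-multiply by A⁻¹: Y = C⁻¹TA⁻¹.
det C = 2; the adjugate gives C⁻¹ = [[5, -9/2, 3], [-2, 3/2, -1], [-6, 11/2, -4]].
det A = -1, so A⁻¹ = [[-1, -3], [0, 1]].
C⁻¹T = [[-5, -18], [-2, -4], [5, 11]].
Y = (C⁻¹T)A⁻¹ = [[5, -3], [2, 2], [-5, -4]].

Y = [[5, -3], [2, 2], [-5, -4]]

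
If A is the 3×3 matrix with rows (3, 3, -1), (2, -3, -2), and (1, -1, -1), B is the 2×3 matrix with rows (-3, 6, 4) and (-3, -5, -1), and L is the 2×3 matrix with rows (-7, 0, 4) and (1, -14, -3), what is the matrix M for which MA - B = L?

M = [[-1, -2, -3], [-3, 3, 1]]

MA = L + B = [[-10, 6, 8], [-2, -19, -4]].
Since A sits to the right of M, M = (L + B)A⁻¹.
det A = 2; the adjugate gives A⁻¹ = [[1/2, 2, -9/2], [0, -1, 2], [1/2, 3, -15/2]].
M = (L + B)A⁻¹ = [[-1, -2, -3], [-3, 3, 1]].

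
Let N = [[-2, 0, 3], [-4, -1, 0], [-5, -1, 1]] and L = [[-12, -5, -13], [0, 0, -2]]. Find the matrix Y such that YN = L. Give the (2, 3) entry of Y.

4

Right-multiplying both sides by N⁻¹ gives Y = LN⁻¹.
det N = -1; the adjugate gives N⁻¹ = [[1, 3, -3], [-4, -13, 12], [1, 2, -2]].
Y = LN⁻¹ = [[-12, -5, -13], [0, 0, -2]] · [[1, 3, -3], [-4, -13, 12], [1, 2, -2]] = [[-5, 3, 2], [-2, -4, 4]].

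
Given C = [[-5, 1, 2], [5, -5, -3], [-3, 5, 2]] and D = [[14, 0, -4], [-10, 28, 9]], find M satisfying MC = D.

M = [[-5, -4, -3], [-2, -1, 5]]

Since C sits to the right of M, M = DC⁻¹.
C has determinant -6; C⁻¹ = [[-5/6, -4/3, -7/6], [1/6, 2/3, 5/6], [-5/3, -11/3, -10/3]].
M = DC⁻¹ = [[14, 0, -4], [-10, 28, 9]] · [[-5/6, -4/3, -7/6], [1/6, 2/3, 5/6], [-5/3, -11/3, -10/3]] = [[-5, -4, -3], [-2, -1, 5]].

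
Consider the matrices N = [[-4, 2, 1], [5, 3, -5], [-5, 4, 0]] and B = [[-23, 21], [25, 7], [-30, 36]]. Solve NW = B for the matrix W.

W = [[6, -4], [0, 4], [1, -3]]

N is on the left of W, so left-multiply by N⁻¹: W = N⁻¹B.
N has determinant 5; N⁻¹ = [[4, 4/5, -13/5], [5, 1, -3], [7, 6/5, -22/5]].
W = N⁻¹B = [[4, 4/5, -13/5], [5, 1, -3], [7, 6/5, -22/5]] · [[-23, 21], [25, 7], [-30, 36]] = [[6, -4], [0, 4], [1, -3]].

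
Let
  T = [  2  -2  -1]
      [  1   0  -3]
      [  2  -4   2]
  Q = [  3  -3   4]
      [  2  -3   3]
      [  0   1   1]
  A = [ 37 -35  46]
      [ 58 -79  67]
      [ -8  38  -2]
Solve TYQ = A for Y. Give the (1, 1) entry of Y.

Isolating Y: multiply by T⁻¹ from the left and Q⁻¹ from the right, so Y = T⁻¹AQ⁻¹.
det T = -4, so T⁻¹ = [[3, -2, -3/2], [2, -3/2, -5/4], [1, -1, -1/2]].
det Q = -4; the adjugate gives Q⁻¹ = [[3/2, -7/4, -3/4], [1/2, -3/4, 1/4], [-1/2, 3/4, 3/4]].
T⁻¹A = [[7, -4, 7], [-3, 1, -6], [-17, 25, -20]].
Y = (T⁻¹A)Q⁻¹ = [[5, -4, -1], [-1, 0, -2], [-3, -4, 4]].

5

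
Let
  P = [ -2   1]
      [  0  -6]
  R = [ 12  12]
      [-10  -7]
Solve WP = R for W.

W = [[-6, -3], [5, 2]]

Right-multiplying both sides by P⁻¹ gives W = RP⁻¹.
P has determinant 12; P⁻¹ = [[-1/2, -1/12], [0, -1/6]].
W = RP⁻¹ = [[12, 12], [-10, -7]] · [[-1/2, -1/12], [0, -1/6]] = [[-6, -3], [5, 2]].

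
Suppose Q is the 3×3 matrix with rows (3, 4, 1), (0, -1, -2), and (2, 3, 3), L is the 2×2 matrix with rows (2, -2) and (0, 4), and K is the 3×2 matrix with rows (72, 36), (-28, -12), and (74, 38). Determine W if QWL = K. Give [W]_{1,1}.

W = Q⁻¹KL⁻¹ (apply Q⁻¹ on the left and L⁻¹ on the right).
det Q = -5, so Q⁻¹ = [[-3/5, 9/5, 7/5], [4/5, -7/5, -6/5], [-2/5, 1/5, 3/5]].
L has determinant 8; L⁻¹ = [[1/2, 1/4], [0, 1/4]].
Q⁻¹K = [[10, 10], [8, 0], [10, 6]].
W = (Q⁻¹K)L⁻¹ = [[5, 5], [4, 2], [5, 4]].

5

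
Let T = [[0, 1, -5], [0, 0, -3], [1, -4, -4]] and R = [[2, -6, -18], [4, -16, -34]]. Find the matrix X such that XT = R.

X = [[2, 0, 2], [0, 6, 4]]

Since T sits to the right of X, X = RT⁻¹.
T has determinant -3; T⁻¹ = [[4, -8, 1], [1, -5/3, 0], [0, -1/3, 0]].
X = RT⁻¹ = [[2, -6, -18], [4, -16, -34]] · [[4, -8, 1], [1, -5/3, 0], [0, -1/3, 0]] = [[2, 0, 2], [0, 6, 4]].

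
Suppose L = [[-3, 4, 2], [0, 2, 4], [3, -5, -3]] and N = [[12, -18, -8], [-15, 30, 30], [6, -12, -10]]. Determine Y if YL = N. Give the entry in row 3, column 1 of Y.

Since L sits to the right of Y, Y = NL⁻¹.
L has determinant -6; L⁻¹ = [[-7/3, -1/3, -2], [-2, -1/2, -2], [1, 1/2, 1]].
Y = NL⁻¹ = [[12, -18, -8], [-15, 30, 30], [6, -12, -10]] · [[-7/3, -1/3, -2], [-2, -1/2, -2], [1, 1/2, 1]] = [[0, 1, 4], [5, 5, 0], [0, -1, 2]].

0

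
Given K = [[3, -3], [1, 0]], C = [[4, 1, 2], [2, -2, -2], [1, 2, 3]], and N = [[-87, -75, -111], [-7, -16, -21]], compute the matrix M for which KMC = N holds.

M = [[-4, 5, -1], [5, 0, 2]]

Isolating M: multiply by K⁻¹ from the left and C⁻¹ from the right, so M = K⁻¹NC⁻¹.
det K = 3, so K⁻¹ = [[0, 1], [-1/3, 1]].
det C = -4; the adjugate gives C⁻¹ = [[1/2, -1/4, -1/2], [2, -5/2, -3], [-3/2, 7/4, 5/2]].
K⁻¹N = [[-7, -16, -21], [22, 9, 16]].
M = (K⁻¹N)C⁻¹ = [[-4, 5, -1], [5, 0, 2]].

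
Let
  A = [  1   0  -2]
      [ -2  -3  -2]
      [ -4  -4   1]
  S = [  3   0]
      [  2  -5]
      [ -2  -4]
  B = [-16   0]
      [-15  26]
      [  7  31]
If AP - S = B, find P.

P = [[-3, -2], [3, -5], [5, -1]]

AP = B + S = [[-13, 0], [-13, 21], [5, 27]].
Left-multiplying both sides by A⁻¹ gives P = A⁻¹(B + S).
A has determinant -3; A⁻¹ = [[11/3, -8/3, 2], [-10/3, 7/3, -2], [4/3, -4/3, 1]].
P = A⁻¹(B + S) = [[-3, -2], [3, -5], [5, -1]].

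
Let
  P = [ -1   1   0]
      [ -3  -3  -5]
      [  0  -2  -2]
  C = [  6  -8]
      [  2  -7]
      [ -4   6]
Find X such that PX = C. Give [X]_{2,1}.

P is on the left of X, so left-multiply by P⁻¹: X = P⁻¹C.
P has determinant -2; P⁻¹ = [[2, -1, 5/2], [3, -1, 5/2], [-3, 1, -3]].
X = P⁻¹C = [[2, -1, 5/2], [3, -1, 5/2], [-3, 1, -3]] · [[6, -8], [2, -7], [-4, 6]] = [[0, 6], [6, -2], [-4, -1]].

6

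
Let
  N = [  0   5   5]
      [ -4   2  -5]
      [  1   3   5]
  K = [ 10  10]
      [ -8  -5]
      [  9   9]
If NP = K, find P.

Left-multiplying both sides by N⁻¹ gives P = N⁻¹K.
det N = 5; the adjugate gives N⁻¹ = [[5, -2, -7], [3, -1, -4], [-14/5, 1, 4]].
P = N⁻¹K = [[5, -2, -7], [3, -1, -4], [-14/5, 1, 4]] · [[10, 10], [-8, -5], [9, 9]] = [[3, -3], [2, -1], [0, 3]].

P = [[3, -3], [2, -1], [0, 3]]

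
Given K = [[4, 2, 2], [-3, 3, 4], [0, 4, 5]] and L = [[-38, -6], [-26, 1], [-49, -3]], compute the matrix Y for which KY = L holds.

Y = [[-4, -1], [-6, -2], [-5, 1]]

Since K multiplies Y on the left, Y = K⁻¹L.
det K = 2; the adjugate gives K⁻¹ = [[-1/2, -1, 1], [15/2, 10, -11], [-6, -8, 9]].
Y = K⁻¹L = [[-1/2, -1, 1], [15/2, 10, -11], [-6, -8, 9]] · [[-38, -6], [-26, 1], [-49, -3]] = [[-4, -1], [-6, -2], [-5, 1]].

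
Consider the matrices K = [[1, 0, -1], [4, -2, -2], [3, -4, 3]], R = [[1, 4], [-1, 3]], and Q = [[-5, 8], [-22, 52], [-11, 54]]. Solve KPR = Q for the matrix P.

Isolating P: multiply by K⁻¹ from the left and R⁻¹ from the right, so P = K⁻¹QR⁻¹.
det K = -4, so K⁻¹ = [[7/2, -1, 1/2], [9/2, -3/2, 1/2], [5/2, -1, 1/2]].
R has determinant 7; R⁻¹ = [[3/7, -4/7], [1/7, 1/7]].
K⁻¹Q = [[-1, 3], [5, -15], [4, -5]].
P = (K⁻¹Q)R⁻¹ = [[0, 1], [0, -5], [1, -3]].

P = [[0, 1], [0, -5], [1, -3]]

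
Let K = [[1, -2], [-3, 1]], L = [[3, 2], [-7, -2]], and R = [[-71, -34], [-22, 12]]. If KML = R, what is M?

Left-multiply by K⁻¹ and right-multiply by L⁻¹: M = K⁻¹RL⁻¹.
K has determinant -5; K⁻¹ = [[-1/5, -2/5], [-3/5, -1/5]].
L has determinant 8; L⁻¹ = [[-1/4, -1/4], [7/8, 3/8]].
K⁻¹R = [[23, 2], [47, 18]].
M = (K⁻¹R)L⁻¹ = [[-4, -5], [4, -5]].

M = [[-4, -5], [4, -5]]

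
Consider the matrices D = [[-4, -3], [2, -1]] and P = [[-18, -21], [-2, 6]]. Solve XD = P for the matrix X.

X = [[6, 3], [-1, -3]]

D is on the right of X, so right-multiply by D⁻¹: X = PD⁻¹.
det D = 10, so D⁻¹ = [[-1/10, 3/10], [-1/5, -2/5]].
X = PD⁻¹ = [[-18, -21], [-2, 6]] · [[-1/10, 3/10], [-1/5, -2/5]] = [[6, 3], [-1, -3]].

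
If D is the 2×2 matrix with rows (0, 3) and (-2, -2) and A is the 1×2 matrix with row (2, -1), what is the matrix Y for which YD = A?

D is on the right of Y, so right-multiply by D⁻¹: Y = AD⁻¹.
det D = 6; the adjugate gives D⁻¹ = [[-1/3, -1/2], [1/3, 0]].
Y = AD⁻¹ = [[2, -1]] · [[-1/3, -1/2], [1/3, 0]] = [[-1, -1]].

Y = [[-1, -1]]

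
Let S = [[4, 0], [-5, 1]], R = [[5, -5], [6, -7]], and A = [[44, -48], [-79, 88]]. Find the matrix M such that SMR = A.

Isolating M: multiply by S⁻¹ from the left and R⁻¹ from the right, so M = S⁻¹AR⁻¹.
S has determinant 4; S⁻¹ = [[1/4, 0], [5/4, 1]].
R has determinant -5; R⁻¹ = [[7/5, -1], [6/5, -1]].
S⁻¹A = [[11, -12], [-24, 28]].
M = (S⁻¹A)R⁻¹ = [[1, 1], [0, -4]].

M = [[1, 1], [0, -4]]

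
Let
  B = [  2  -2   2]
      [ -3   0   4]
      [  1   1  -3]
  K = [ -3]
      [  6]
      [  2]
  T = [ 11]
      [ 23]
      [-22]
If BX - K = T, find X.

X = [[-3], [-2], [5]]

BX = T + K = [[8], [29], [-20]].
Since B multiplies X on the left, X = B⁻¹(T + K).
B has determinant -4; B⁻¹ = [[1, 1, 2], [5/4, 2, 7/2], [3/4, 1, 3/2]].
X = B⁻¹(T + K) = [[-3], [-2], [5]].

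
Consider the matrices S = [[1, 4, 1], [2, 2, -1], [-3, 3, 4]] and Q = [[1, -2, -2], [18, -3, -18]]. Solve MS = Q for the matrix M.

M = [[-1, 1, 0], [-1, 5, -3]]

Since S sits to the right of M, M = QS⁻¹.
det S = 3; the adjugate gives S⁻¹ = [[11/3, -13/3, -2], [-5/3, 7/3, 1], [4, -5, -2]].
M = QS⁻¹ = [[1, -2, -2], [18, -3, -18]] · [[11/3, -13/3, -2], [-5/3, 7/3, 1], [4, -5, -2]] = [[-1, 1, 0], [-1, 5, -3]].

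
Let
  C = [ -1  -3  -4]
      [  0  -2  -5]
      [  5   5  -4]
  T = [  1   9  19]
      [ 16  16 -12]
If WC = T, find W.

W = [[-1, -3, 0], [4, -4, 4]]

C is on the right of W, so right-multiply by C⁻¹: W = TC⁻¹.
C has determinant 2; C⁻¹ = [[33/2, -16, 7/2], [-25/2, 12, -5/2], [5, -5, 1]].
W = TC⁻¹ = [[1, 9, 19], [16, 16, -12]] · [[33/2, -16, 7/2], [-25/2, 12, -5/2], [5, -5, 1]] = [[-1, -3, 0], [4, -4, 4]].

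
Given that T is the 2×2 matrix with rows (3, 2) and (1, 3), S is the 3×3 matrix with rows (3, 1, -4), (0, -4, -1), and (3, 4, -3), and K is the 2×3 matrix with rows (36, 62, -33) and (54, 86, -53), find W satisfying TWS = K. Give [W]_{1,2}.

Left-multiply by T⁻¹ and right-multiply by S⁻¹: W = T⁻¹KS⁻¹.
T has determinant 7; T⁻¹ = [[3/7, -2/7], [-1/7, 3/7]].
det S = -3, so S⁻¹ = [[-16/3, 13/3, 17/3], [1, -1, -1], [-4, 3, 4]].
T⁻¹K = [[0, 2, 1], [18, 28, -18]].
W = (T⁻¹K)S⁻¹ = [[-2, 1, 2], [4, -4, 2]].

1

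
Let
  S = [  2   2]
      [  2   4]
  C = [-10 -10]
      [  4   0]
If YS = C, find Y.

Y = [[-5, 0], [4, -2]]

Right-multiplying both sides by S⁻¹ gives Y = CS⁻¹.
det S = 4; the adjugate gives S⁻¹ = [[1, -1/2], [-1/2, 1/2]].
Y = CS⁻¹ = [[-10, -10], [4, 0]] · [[1, -1/2], [-1/2, 1/2]] = [[-5, 0], [4, -2]].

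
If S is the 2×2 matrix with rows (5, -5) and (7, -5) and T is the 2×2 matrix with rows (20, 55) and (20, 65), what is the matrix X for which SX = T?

Left-multiplying both sides by S⁻¹ gives X = S⁻¹T.
S has determinant 10; S⁻¹ = [[-1/2, 1/2], [-7/10, 1/2]].
X = S⁻¹T = [[-1/2, 1/2], [-7/10, 1/2]] · [[20, 55], [20, 65]] = [[0, 5], [-4, -6]].

X = [[0, 5], [-4, -6]]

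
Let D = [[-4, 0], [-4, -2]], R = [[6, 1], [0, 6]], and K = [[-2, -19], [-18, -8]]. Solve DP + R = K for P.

P = [[2, 5], [5, -3]]

DP = K − R = [[-8, -20], [-18, -14]].
D is on the left of P, so left-multiply by D⁻¹: P = D⁻¹(K − R).
det D = 8, so D⁻¹ = [[-1/4, 0], [1/2, -1/2]].
P = D⁻¹(K − R) = [[2, 5], [5, -3]].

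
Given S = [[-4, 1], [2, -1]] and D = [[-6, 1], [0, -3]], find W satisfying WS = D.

Since S sits to the right of W, W = DS⁻¹.
det S = 2, so S⁻¹ = [[-1/2, -1/2], [-1, -2]].
W = DS⁻¹ = [[-6, 1], [0, -3]] · [[-1/2, -1/2], [-1, -2]] = [[2, 1], [3, 6]].

W = [[2, 1], [3, 6]]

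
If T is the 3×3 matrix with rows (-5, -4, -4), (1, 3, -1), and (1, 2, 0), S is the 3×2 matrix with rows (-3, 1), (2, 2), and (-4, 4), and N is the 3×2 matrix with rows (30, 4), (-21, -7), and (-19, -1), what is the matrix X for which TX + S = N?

TX = N − S = [[33, 3], [-23, -9], [-15, -5]].
Left-multiplying both sides by T⁻¹ gives X = T⁻¹(N − S).
T has determinant -2; T⁻¹ = [[-1, 4, -8], [1/2, -2, 9/2], [1/2, -3, 11/2]].
X = T⁻¹(N − S) = [[-5, 1], [-5, -3], [3, 1]].

X = [[-5, 1], [-5, -3], [3, 1]]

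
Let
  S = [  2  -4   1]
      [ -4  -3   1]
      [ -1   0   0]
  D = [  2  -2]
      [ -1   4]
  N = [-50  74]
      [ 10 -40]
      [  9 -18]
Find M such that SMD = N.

M = [[-3, 3], [3, 0], [-3, 2]]

M = S⁻¹ND⁻¹ (apply S⁻¹ on the left and D⁻¹ on the right).
det S = 1; the adjugate gives S⁻¹ = [[0, 0, -1], [-1, 1, -6], [-3, 4, -22]].
det D = 6, so D⁻¹ = [[2/3, 1/3], [1/6, 1/3]].
S⁻¹N = [[-9, 18], [6, -6], [-8, 14]].
M = (S⁻¹N)D⁻¹ = [[-3, 3], [3, 0], [-3, 2]].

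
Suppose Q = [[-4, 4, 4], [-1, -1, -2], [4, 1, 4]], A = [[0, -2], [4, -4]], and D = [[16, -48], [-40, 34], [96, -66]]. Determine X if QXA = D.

Left-multiply by Q⁻¹ and right-multiply by A⁻¹: X = Q⁻¹DA⁻¹.
Q has determinant 4; Q⁻¹ = [[-1/2, -3, -1], [-1, -8, -3], [3/4, 5, 2]].
det A = 8; the adjugate gives A⁻¹ = [[-1/2, 1/4], [-1/2, 0]].
Q⁻¹D = [[16, -12], [16, -26], [4, 2]].
X = (Q⁻¹D)A⁻¹ = [[-2, 4], [5, 4], [-3, 1]].

X = [[-2, 4], [5, 4], [-3, 1]]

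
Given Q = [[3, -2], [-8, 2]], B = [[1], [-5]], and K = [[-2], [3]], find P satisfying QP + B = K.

P = [[-1], [0]]

QP = K − B = [[-3], [8]].
Q is on the left of P, so left-multiply by Q⁻¹: P = Q⁻¹(K − B).
det Q = -10, so Q⁻¹ = [[-1/5, -1/5], [-4/5, -3/10]].
P = Q⁻¹(K − B) = [[-1], [0]].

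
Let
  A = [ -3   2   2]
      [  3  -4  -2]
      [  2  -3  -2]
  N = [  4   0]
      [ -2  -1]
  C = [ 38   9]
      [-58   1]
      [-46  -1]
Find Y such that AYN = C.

Y = [[1, 3], [5, 5], [-1, -5]]

Y = A⁻¹CN⁻¹ (apply A⁻¹ on the left and N⁻¹ on the right).
A has determinant -4; A⁻¹ = [[-1/2, 1/2, -1], [-1/2, -1/2, 0], [1/4, 5/4, -3/2]].
det N = -4; the adjugate gives N⁻¹ = [[1/4, 0], [-1/2, -1]].
A⁻¹C = [[-2, -3], [10, -5], [6, 5]].
Y = (A⁻¹C)N⁻¹ = [[1, 3], [5, 5], [-1, -5]].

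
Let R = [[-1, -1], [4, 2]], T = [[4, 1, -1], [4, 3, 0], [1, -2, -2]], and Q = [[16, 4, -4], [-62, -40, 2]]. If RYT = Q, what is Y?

Y = [[1, -5, 1], [-5, 5, -1]]

Isolating Y: multiply by R⁻¹ from the left and T⁻¹ from the right, so Y = R⁻¹QT⁻¹.
det R = 2, so R⁻¹ = [[1, 1/2], [-2, -1/2]].
det T = -5; the adjugate gives T⁻¹ = [[6/5, -4/5, -3/5], [-8/5, 7/5, 4/5], [11/5, -9/5, -8/5]].
R⁻¹Q = [[-15, -16, -3], [-1, 12, 7]].
Y = (R⁻¹Q)T⁻¹ = [[1, -5, 1], [-5, 5, -1]].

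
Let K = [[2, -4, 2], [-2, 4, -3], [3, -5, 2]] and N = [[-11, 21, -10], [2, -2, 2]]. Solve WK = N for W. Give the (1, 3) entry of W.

Right-multiplying both sides by K⁻¹ gives W = NK⁻¹.
det K = 2; the adjugate gives K⁻¹ = [[-7/2, -1, 2], [-5/2, -1, 1], [-1, -1, 0]].
W = NK⁻¹ = [[-11, 21, -10], [2, -2, 2]] · [[-7/2, -1, 2], [-5/2, -1, 1], [-1, -1, 0]] = [[-4, 0, -1], [-4, -2, 2]].

-1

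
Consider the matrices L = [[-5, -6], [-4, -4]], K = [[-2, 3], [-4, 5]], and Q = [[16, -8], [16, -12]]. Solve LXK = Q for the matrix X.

X = [[0, 2], [-4, 1]]

X = L⁻¹QK⁻¹ (apply L⁻¹ on the left and K⁻¹ on the right).
L has determinant -4; L⁻¹ = [[1, -3/2], [-1, 5/4]].
det K = 2; the adjugate gives K⁻¹ = [[5/2, -3/2], [2, -1]].
L⁻¹Q = [[-8, 10], [4, -7]].
X = (L⁻¹Q)K⁻¹ = [[0, 2], [-4, 1]].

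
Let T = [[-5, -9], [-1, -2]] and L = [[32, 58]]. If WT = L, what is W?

W = [[-6, -2]]

Since T sits to the right of W, W = LT⁻¹.
det T = 1, so T⁻¹ = [[-2, 9], [1, -5]].
W = LT⁻¹ = [[32, 58]] · [[-2, 9], [1, -5]] = [[-6, -2]].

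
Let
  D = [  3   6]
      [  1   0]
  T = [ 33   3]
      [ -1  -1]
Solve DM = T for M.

M = [[-1, -1], [6, 1]]

Left-multiplying both sides by D⁻¹ gives M = D⁻¹T.
det D = -6; the adjugate gives D⁻¹ = [[0, 1], [1/6, -1/2]].
M = D⁻¹T = [[0, 1], [1/6, -1/2]] · [[33, 3], [-1, -1]] = [[-1, -1], [6, 1]].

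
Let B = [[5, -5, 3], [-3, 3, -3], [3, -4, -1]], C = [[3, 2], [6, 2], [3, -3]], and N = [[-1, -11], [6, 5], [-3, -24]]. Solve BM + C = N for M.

BM = N − C = [[-4, -13], [0, 3], [-6, -21]].
Since B multiplies M on the left, M = B⁻¹(N − C).
det B = -6, so B⁻¹ = [[5/2, 17/6, -1], [2, 7/3, -1], [-1/2, -5/6, 0]].
M = B⁻¹(N − C) = [[-4, -3], [-2, 2], [2, 4]].

M = [[-4, -3], [-2, 2], [2, 4]]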